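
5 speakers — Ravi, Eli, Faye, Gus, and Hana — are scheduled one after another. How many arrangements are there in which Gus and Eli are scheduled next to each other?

Glue Gus and Eli into one block (2 internal orders), leaving 4 units to arrange in a row.
So the count is 2·(4)! = 48.

48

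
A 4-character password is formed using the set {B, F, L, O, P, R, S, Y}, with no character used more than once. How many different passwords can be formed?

Choose and order 4 of the 8 symbols: the first character has 8 options, the next 7, then 6, 5.
8 × 7 × 6 × 5 = 1680.

1680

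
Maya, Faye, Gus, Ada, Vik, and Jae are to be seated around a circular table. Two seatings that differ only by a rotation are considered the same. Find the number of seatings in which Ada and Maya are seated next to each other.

Treat {Ada, Maya} as one unit (2 internal orders) and seat the resulting 5 units around the table: (4)! circular arrangements.
So 2 × (4)! = 2 × 24 = 48.

48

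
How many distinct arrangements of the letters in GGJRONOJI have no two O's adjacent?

There are 9!/(2!·2!·2!) = 45360 arrangements of GGJRONOJI in total.
Arrangements with the O's together: treat OO as one letter, giving (8)!/(2!·2!) = 10080.
Subtracting, 45360 − 10080 = 35280 arrangements keep the O's apart.

35280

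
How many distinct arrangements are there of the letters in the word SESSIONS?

1680

The 8 letters of SESSIONS have repeats: S appearing 4 times.
Dividing 8! = 40320 by 4! = 24 for the repeated letters gives 1680.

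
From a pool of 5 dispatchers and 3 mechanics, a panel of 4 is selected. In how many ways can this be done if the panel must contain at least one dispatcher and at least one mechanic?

With no constraint there are C(8,4) = 70 possible selections.
Selections missing a whole group: no dispatchers → C(3,4) = 0; no mechanics → C(5,4) = 5.
Both groups omitted at once is impossible, so 70 − 5 = 65.

65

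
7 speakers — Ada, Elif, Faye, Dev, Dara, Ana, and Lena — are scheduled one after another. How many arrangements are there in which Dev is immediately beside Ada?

Glue Dev and Ada into one block (2 internal orders), leaving 6 units to arrange in a row.
That gives 2 × 6! = 2 × 720 = 1440.

1440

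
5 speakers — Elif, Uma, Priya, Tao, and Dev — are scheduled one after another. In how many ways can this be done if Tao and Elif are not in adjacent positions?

There are 5! = 120 arrangements in all. If Tao and Elif are adjacent, merging them into one block gives 2·(4)! = 48 arrangements.
So 120 − 48 = 72 arrangements keep them apart.

72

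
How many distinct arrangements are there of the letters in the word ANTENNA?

ANTENNA has 7 letters with A appearing twice and N appearing 3 times.
So there are 7! / (3!·2!) = 420 distinguishable arrangements.

420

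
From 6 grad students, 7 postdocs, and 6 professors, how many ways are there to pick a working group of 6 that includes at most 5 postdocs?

Split by how many postdocs are chosen (0 through 5).
Sum: C(7,0)·C(12,6) + C(7,1)·C(12,5) + C(7,2)·C(12,4) + C(7,3)·C(12,3) + C(7,4)·C(12,2) + C(7,5)·C(12,1) = 924 + 5544 + 10395 + 7700 + 2310 + 252 = 27125.

27125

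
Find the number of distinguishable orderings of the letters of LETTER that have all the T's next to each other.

60

Treat the 2 copies of T as a single block. The multiset to arrange is then {TT, E, E, L, R}, 5 items in all.
That gives (5)!/(2!) = 60 arrangements.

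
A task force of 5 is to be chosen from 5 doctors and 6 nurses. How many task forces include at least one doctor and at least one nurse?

With no constraint there are C(11,5) = 462 possible selections.
Subtract selections that omit an entire group: no doctors → C(6,5) = 6; no nurses → C(5,5) = 1.
Both groups omitted at once is impossible, so 462 − 7 = 455.

455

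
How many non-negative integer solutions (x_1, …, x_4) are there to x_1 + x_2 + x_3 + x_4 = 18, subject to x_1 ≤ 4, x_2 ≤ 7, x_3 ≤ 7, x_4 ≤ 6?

80

Without the upper bounds there are C(21,3) = 1330 ways to split 18 among 4 variables.
Subtract solutions that violate a single cap (substitute x_i' = x_i − (cap_i+1)): x_1 ≥ 5 gives C(16,3) = 560; x_2 ≥ 8 gives C(13,3) = 286; x_3 ≥ 8 gives C(13,3) = 286; x_4 ≥ 7 gives C(14,3) = 364. Together 1496.
Add back pairs where two caps are both exceeded: 56 + 56 + 84 + 10 + 20 + 20 = 246.
By inclusion–exclusion the count is 1330 − 1496 + 246 = 80.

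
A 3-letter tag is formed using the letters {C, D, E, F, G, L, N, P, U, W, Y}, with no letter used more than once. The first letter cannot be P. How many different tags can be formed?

The first letter has 11−1 = 10 choices (anything except P).
The remaining 2 letters are filled from the other 10 symbols without repetition: 10 × 9 = 90.
Total: 10 × 90 = 900.

900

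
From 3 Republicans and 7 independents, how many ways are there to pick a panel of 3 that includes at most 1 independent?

Split by how many independents are chosen (0 through 1).
Sum: C(7,0)·C(3,3) + C(7,1)·C(3,2) = 1 + 21 = 22.

22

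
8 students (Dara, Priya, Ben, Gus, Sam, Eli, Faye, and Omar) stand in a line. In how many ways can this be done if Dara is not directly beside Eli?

Of the 8! = 40320 arrangements, those with Dara and Eli adjacent number 2 × 7! = 10080 (treat the pair as a block with 2 internal orders).
So 40320 − 10080 = 30240 arrangements keep them apart.

30240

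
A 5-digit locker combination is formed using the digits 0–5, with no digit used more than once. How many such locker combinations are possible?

Choose and order 5 of the 6 symbols: the first digit has 6 options, the next 5, and so on down to 2.
That product is 6 × 5 × 4 × 3 × 2 = 720.

720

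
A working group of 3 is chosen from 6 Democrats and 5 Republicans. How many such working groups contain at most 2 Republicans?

Split by how many Republicans are chosen (0 through 2).
Sum: C(5,0)·C(6,3) + C(5,1)·C(6,2) + C(5,2)·C(6,1) = 20 + 75 + 60 = 155.

155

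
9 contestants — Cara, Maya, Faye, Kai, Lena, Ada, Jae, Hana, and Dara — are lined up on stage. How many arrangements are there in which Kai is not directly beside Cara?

Of the 9! = 362880 arrangements, those with Kai and Cara adjacent number 2 × 8! = 80640 (treat the pair as a block with 2 internal orders).
So 362880 − 80640 = 282240 arrangements keep them apart.

282240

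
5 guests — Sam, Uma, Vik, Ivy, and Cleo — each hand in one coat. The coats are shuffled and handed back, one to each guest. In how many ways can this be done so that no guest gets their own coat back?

Let Aᵢ be the assignments in which guest i gets their own coat. We want the size of the complement of A₁∪…∪A_5.
By inclusion–exclusion this is Σ_{j=0}^{5} (−1)^j C(5,j)·(5−j)!.
Computing: 120 − 120 + 60 − 20 + 5 − 1 = 44.

44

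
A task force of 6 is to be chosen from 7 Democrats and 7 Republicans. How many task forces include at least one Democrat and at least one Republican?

2989

With no constraint there are C(14,6) = 3003 possible selections.
Selections missing a whole group: no Democrats → C(7,6) = 7; no Republicans → C(7,6) = 7.
Both groups omitted at once is impossible, so 3003 − 14 = 2989.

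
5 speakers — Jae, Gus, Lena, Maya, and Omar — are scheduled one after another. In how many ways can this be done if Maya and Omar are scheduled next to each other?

Glue Maya and Omar into one block (2 internal orders), leaving 4 units to arrange in a row.
That gives 2 × 4! = 2 × 24 = 48.

48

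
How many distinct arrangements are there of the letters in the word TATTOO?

The 6 letters of TATTOO have repeats: O appearing twice and T appearing 3 times.
Dividing 6! = 720 by 3!·2! = 12 for the repeated letters gives 60.

60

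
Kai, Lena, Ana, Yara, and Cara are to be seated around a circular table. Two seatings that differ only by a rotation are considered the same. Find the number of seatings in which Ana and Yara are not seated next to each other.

12

Without the restriction there are (4)! = 24 seatings.
Those with Ana next to Yara: fuse the pair into one unit and seat 4 units around a circle — 2·(3)! = 12.
Subtracting, 24 − 12 = 12.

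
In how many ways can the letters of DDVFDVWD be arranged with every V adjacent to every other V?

210

Treat the 2 copies of V as a single block. The multiset to arrange is then {VV, D, D, D, D, F, W}, 7 items in all.
That gives (7)!/(4!) = 210 arrangements.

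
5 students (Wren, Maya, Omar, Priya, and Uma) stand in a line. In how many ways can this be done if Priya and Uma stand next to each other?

48

Glue Priya and Uma into one block (2 internal orders), leaving 4 units to arrange in a row.
That gives 2 × 4! = 2 × 24 = 48.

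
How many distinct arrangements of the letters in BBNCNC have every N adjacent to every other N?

Treat the 2 copies of N as a single block. The multiset to arrange is then {NN, B, B, C, C}, 5 items in all.
That gives (5)!/(2!·2!) = 30 arrangements.

30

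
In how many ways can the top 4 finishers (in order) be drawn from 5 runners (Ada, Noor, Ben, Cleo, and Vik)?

This is an ordered selection of 4 from 5: P(5,4).
That gives 5 × 4 × 3 × 2 = 120.

120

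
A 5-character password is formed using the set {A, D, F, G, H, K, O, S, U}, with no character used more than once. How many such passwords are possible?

15120

This is a permutation of 5 out of 9: P(9,5) = 9!/4!.
That product is 9 × 8 × 7 × 6 × 5 = 15120.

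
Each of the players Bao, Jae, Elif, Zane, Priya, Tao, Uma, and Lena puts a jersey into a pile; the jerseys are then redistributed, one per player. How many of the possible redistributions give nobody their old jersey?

14833

This is the derangement count D_8: permutations of 8 items with no fixed point.
By inclusion–exclusion this is Σ_{j=0}^{8} (−1)^j C(8,j)·(8−j)!.
Computing: 40320 − 40320 + 20160 − 6720 + 1680 − 336 + 56 − 8 + 1 = 14833.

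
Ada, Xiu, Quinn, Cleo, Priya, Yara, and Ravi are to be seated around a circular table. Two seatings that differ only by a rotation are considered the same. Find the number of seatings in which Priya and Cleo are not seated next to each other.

480

All circular seatings of 7 people number (6)! = 720.
Seatings with Priya beside Cleo: treat them as a block with 2 internal orders, giving 2 × (5)! = 240.
Subtracting, 720 − 240 = 480.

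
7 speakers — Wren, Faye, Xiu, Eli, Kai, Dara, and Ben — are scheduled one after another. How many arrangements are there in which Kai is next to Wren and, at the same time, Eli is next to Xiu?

Treat {Kai,Wren} as one block (2 orders) and {Eli,Xiu} as another (2 orders).
That leaves 5 units to arrange: 2 × 2 × 5! = 4 × 120 = 480.

480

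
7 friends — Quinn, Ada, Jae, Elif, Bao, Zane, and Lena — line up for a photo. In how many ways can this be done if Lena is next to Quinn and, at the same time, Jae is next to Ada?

Treat {Lena,Quinn} as one block (2 orders) and {Jae,Ada} as another (2 orders).
That leaves 5 units to arrange: 2 × 2 × 5! = 4 × 120 = 480.

480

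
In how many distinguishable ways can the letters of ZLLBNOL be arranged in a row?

840

The 7 letters of ZLLBNOL have repeats: L appearing 3 times.
So there are 7! / (3!) = 840 distinguishable arrangements.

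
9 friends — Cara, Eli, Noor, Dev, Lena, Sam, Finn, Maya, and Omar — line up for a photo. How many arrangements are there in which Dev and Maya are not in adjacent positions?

There are 9! = 362880 arrangements in all. If Dev and Maya are adjacent, merging them into one block gives 2·(8)! = 80640 arrangements.
So 362880 − 80640 = 282240 arrangements keep them apart.

282240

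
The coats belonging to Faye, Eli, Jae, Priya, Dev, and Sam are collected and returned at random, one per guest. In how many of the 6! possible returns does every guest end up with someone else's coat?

Count assignments avoiding every fixed point. For any j of the 6 guests fixed to their own coat, the other 6−j can be arranged in (6−j)! ways.
By inclusion–exclusion this is Σ_{j=0}^{6} (−1)^j C(6,j)·(6−j)!.
Computing: 720 − 720 + 360 − 120 + 30 − 6 + 1 = 265.

265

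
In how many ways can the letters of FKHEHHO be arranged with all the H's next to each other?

120

Treat the 3 copies of H as a single block. The multiset to arrange is then {HHH, E, F, K, O}, 5 items in all.
All 5 items are distinct, so there are (5)! = 120 arrangements.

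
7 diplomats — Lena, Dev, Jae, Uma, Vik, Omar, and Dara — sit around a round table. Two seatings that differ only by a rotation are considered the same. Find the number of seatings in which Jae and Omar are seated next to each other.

240

Treat {Jae, Omar} as one unit (2 internal orders) and seat the resulting 6 units around the table: (5)! circular arrangements.
So 2 × (5)! = 2 × 120 = 240.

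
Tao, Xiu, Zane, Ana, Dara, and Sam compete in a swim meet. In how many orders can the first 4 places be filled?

There are 6 choices for 1st place, 5 for 2nd, and so on down to 3 for position 4.
That gives 6 × 5 × 4 × 3 = 360.

360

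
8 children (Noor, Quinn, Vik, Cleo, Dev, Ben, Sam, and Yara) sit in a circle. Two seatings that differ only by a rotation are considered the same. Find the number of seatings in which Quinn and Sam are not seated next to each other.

Without the restriction there are (7)! = 5040 seatings.
Those with Quinn next to Sam: fuse the pair into one unit and seat 7 units around a circle — 2·(6)! = 1440.
Subtracting, 5040 − 1440 = 3600.

3600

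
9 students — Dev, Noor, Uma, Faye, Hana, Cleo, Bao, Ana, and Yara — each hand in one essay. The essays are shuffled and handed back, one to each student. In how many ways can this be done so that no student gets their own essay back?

This is the derangement count D_9: permutations of 9 items with no fixed point.
By inclusion–exclusion this is Σ_{j=0}^{9} (−1)^j C(9,j)·(9−j)!.
Computing: 362880 − 362880 + 181440 − 60480 + 15120 − 3024 + 504 − 72 + 9 − 1 = 133496.

133496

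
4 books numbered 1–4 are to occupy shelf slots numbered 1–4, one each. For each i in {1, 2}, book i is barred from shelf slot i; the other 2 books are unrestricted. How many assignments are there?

Let Aᵢ (for i ∈ {1, 2}) be the placements that put book i in its forbidden shelf slot. Any j of these fix j positions, leaving (4−j)! ways to fill the rest, and there are C(2,j) ways to pick which j.
By inclusion–exclusion, the number of valid placements is Σ_{j=0}^{2} (−1)^j C(2,j)·(4−j)!.
Computing: 24 − 12 + 2 = 14.

14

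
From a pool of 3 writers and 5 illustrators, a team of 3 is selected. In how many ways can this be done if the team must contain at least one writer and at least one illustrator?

With no constraint there are C(8,3) = 56 possible selections.
Subtract selections that omit an entire group: no writers → C(5,3) = 10; no illustrators → C(3,3) = 1.
Both groups omitted at once is impossible, so 56 − 11 = 45.

45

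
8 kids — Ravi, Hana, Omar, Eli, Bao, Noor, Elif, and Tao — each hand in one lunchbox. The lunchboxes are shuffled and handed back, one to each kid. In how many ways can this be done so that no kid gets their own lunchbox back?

14833

This is the derangement count D_8: permutations of 8 items with no fixed point.
By inclusion–exclusion this is Σ_{j=0}^{8} (−1)^j C(8,j)·(8−j)!.
Computing: 40320 − 40320 + 20160 − 6720 + 1680 − 336 + 56 − 8 + 1 = 14833.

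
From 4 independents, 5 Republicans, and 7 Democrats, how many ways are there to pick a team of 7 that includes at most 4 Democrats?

Split by how many Democrats are chosen (0 through 4).
Sum: C(7,0)·C(9,7) + C(7,1)·C(9,6) + C(7,2)·C(9,5) + C(7,3)·C(9,4) + C(7,4)·C(9,3) = 36 + 588 + 2646 + 4410 + 2940 = 10620.

10620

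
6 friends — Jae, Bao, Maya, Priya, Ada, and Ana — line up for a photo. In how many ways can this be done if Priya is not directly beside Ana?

There are 6! = 720 arrangements in all. If Priya and Ana are adjacent, merging them into one block gives 2·(5)! = 240 arrangements.
Complementary counting: 720 − 240 = 480.

480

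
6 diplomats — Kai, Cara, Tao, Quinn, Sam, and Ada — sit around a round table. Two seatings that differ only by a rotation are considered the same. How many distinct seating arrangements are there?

120

Around a circle, 6 distinct people have 6!/6 = (5)! = 120 rotationally distinct seatings.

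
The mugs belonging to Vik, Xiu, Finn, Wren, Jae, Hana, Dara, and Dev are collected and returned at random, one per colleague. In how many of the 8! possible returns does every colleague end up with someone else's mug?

This is the derangement count D_8: permutations of 8 items with no fixed point.
By inclusion–exclusion this is Σ_{j=0}^{8} (−1)^j C(8,j)·(8−j)!.
Computing: 40320 − 40320 + 20160 − 6720 + 1680 − 336 + 56 − 8 + 1 = 14833.

14833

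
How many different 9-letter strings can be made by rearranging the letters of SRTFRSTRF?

7560

The 9 letters of SRTFRSTRF have repeats: F appearing twice, R appearing 3 times, S appearing twice, and T appearing twice.
Dividing 9! = 362880 by 3!·2!·2!·2! = 48 for the repeated letters gives 7560.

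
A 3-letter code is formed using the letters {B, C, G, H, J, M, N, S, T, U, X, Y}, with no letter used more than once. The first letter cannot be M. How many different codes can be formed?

1210

The first letter has 12−1 = 11 choices (anything except M).
The remaining 2 letters are filled from the other 11 symbols without repetition: 11 × 10 = 110.
Total: 11 × 110 = 1210.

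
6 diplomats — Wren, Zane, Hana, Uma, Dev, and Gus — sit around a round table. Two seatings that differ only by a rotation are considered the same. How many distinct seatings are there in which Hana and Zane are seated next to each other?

48

Glue Hana and Zane into a block (2 internal orders). Seating 5 units around a circle gives (4)! arrangements.
So 2 × (4)! = 2 × 24 = 48.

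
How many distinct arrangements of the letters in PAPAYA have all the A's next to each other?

Treat the 3 copies of A as a single block. The multiset to arrange is then {AAA, P, P, Y}, 4 items in all.
That gives (4)!/(2!) = 12 arrangements.

12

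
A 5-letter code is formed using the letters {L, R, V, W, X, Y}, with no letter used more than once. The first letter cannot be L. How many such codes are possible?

600

The first letter has 6−1 = 5 choices (anything except L).
The remaining 4 letters are filled from the other 5 symbols without repetition: 5 × 4 × 3 × 2 = 120.
Total: 5 × 120 = 600.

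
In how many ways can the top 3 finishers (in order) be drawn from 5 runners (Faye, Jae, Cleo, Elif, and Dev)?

This is an ordered selection of 3 from 5: P(5,3).
That gives 5 × 4 × 3 = 60.

60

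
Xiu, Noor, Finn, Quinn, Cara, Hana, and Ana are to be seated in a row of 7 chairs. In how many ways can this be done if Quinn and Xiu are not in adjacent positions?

There are 7! = 5040 arrangements in all. If Quinn and Xiu are adjacent, merging them into one block gives 2·(6)! = 1440 arrangements.
Complementary counting: 5040 − 1440 = 3600.

3600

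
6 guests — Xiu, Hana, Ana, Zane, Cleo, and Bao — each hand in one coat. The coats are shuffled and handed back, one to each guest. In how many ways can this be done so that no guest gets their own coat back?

This is the derangement count D_6: permutations of 6 items with no fixed point.
By inclusion–exclusion this is Σ_{j=0}^{6} (−1)^j C(6,j)·(6−j)!.
Computing: 720 − 720 + 360 − 120 + 30 − 6 + 1 = 265.

265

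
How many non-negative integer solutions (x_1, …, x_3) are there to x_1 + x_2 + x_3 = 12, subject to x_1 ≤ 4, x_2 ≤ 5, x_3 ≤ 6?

10

Without the upper bounds there are C(14,2) = 91 ways to split 12 among 3 variables.
Subtract solutions that violate a single cap (substitute x_i' = x_i − (cap_i+1)): x_1 ≥ 5 gives C(9,2) = 36; x_2 ≥ 6 gives C(8,2) = 28; x_3 ≥ 7 gives C(7,2) = 21. Together 85.
Add back pairs where two caps are both exceeded: 3 + 1 + 0 = 4.
By inclusion–exclusion the count is 91 − 85 + 4 = 10.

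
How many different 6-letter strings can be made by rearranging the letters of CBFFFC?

60

Letter multiplicities in CBFFFC: B×1, C×2, F×3.
The number of distinct arrangements is 6!/(3!·2!) = 720/12 = 60.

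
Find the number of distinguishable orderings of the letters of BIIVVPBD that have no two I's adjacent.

3780

There are 8!/(2!·2!·2!) = 5040 arrangements of BIIVVPBD in total.
Arrangements with the I's together: treat II as one letter, giving (7)!/(2!·2!) = 1260.
Subtracting, 5040 − 1260 = 3780 arrangements keep the I's apart.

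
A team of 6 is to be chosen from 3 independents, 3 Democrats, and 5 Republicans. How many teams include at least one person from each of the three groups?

Total 6-person selections from all 11: C(11,6) = 462.
Selections missing a whole group: no independents → C(8,6) = 28; no Democrats → C(8,6) = 28; no Republicans → C(6,6) = 1.
Add back selections omitting two groups (i.e. drawn from a single group): C(3,6) + C(3,6) + C(5,6) = 0.
By inclusion–exclusion: 462 − 57 + 0 = 405.

405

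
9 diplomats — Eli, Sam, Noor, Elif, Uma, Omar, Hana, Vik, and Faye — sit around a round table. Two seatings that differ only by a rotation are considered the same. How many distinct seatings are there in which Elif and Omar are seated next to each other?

10080

Treat {Elif, Omar} as one unit (2 internal orders) and seat the resulting 8 units around the table: (7)! circular arrangements.
So 2 × (7)! = 2 × 5040 = 10080.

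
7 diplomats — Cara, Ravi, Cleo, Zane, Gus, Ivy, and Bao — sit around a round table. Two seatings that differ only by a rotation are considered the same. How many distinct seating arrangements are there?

720

Fix one person's seat to break rotational symmetry; the remaining 6 people can be arranged in (6)! = 720 ways.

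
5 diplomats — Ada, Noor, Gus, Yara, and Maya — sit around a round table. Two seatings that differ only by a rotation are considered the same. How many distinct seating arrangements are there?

24

Seat Ada anywhere (absorbing the rotational symmetry), then permute the other 4: (4)! = 24.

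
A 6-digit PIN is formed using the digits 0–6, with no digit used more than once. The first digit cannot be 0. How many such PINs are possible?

The first digit has 7−1 = 6 choices (anything except 0).
The remaining 5 digits are filled from the other 6 symbols without repetition: 6 × 5 × 4 × 3 × 2 = 720.
Total: 6 × 720 = 4320.

4320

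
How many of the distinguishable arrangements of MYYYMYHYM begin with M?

168

Fix M in the first position and arrange the remaining 8 letters.
Those 8 letters have M appearing twice and Y appearing 5 times, giving (8)!/(5!·2!) = 168.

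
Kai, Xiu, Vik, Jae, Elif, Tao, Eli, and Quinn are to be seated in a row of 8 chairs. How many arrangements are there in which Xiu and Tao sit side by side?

Place the 6 others and the Xiu-Tao pair as 7 objects in a line; the pair has 2 internal arrangements.
So the count is 2·(7)! = 10080.

10080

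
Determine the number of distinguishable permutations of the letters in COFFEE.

The 6 letters of COFFEE have repeats: E appearing twice and F appearing twice.
Dividing 6! = 720 by 2!·2! = 4 for the repeated letters gives 180.

180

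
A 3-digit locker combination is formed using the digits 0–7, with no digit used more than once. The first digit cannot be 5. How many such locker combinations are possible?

The first digit has 8−1 = 7 choices (anything except 5).
The remaining 2 digits are filled from the other 7 symbols without repetition: 7 × 6 = 42.
Total: 7 × 42 = 294.

294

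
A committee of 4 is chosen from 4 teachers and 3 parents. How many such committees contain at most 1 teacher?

Split by how many teachers are chosen (0 through 1).
Sum: C(4,0)·C(3,4) + C(4,1)·C(3,3) = 0 + 4 = 4.

4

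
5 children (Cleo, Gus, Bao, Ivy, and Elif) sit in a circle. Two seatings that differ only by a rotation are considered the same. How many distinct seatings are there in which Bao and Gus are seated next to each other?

Treat {Bao, Gus} as one unit (2 internal orders) and seat the resulting 4 units around the table: (3)! circular arrangements.
So 2 × (3)! = 2 × 6 = 12.

12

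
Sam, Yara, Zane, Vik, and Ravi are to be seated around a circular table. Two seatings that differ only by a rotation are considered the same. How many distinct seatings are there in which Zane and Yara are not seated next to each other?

12

Without the restriction there are (4)! = 24 seatings.
Those with Zane next to Yara: fuse the pair into one unit and seat 4 units around a circle — 2·(3)! = 12.
Subtracting, 24 − 12 = 12.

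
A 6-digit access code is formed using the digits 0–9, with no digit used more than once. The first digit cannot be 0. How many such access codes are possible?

The first digit has 10−1 = 9 choices (anything except 0).
The remaining 5 digits are filled from the other 9 symbols without repetition: 9 × 8 × 7 × 6 × 5 = 15120.
Total: 9 × 15120 = 136080.

136080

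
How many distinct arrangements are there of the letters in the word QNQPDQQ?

Letter multiplicities in QNQPDQQ: D×1, N×1, P×1, Q×4.
The number of distinct arrangements is 7!/(4!) = 5040/24 = 210.

210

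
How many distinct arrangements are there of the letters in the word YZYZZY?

20

Letter multiplicities in YZYZZY: Y×3, Z×3.
So there are 6! / (3!·3!) = 20 distinguishable arrangements.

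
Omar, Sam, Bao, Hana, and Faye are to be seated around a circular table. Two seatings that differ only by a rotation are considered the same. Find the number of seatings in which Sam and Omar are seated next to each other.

Treat {Sam, Omar} as one unit (2 internal orders) and seat the resulting 4 units around the table: (3)! circular arrangements.
So 2 × (3)! = 2 × 6 = 12.

12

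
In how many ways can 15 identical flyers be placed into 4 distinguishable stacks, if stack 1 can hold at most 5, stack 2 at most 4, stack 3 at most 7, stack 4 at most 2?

By stars and bars, unrestricted non-negative solutions to x_1+…+x_4 = 15 number C(15+3,3) = 816.
Subtract solutions that violate a single cap (substitute x_i' = x_i − (cap_i+1)): x_1 ≥ 6 gives C(12,3) = 220; x_2 ≥ 5 gives C(13,3) = 286; x_3 ≥ 8 gives C(10,3) = 120; x_4 ≥ 3 gives C(15,3) = 455. Together 1081.
Add back pairs where two caps are both exceeded: 35 + 4 + 84 + 10 + 120 + 35 = 288.
Subtract triples: 0 + 4 + 0 + 0 = 4.
By inclusion–exclusion the count is 816 − 1081 + 288 − 4 = 19.

19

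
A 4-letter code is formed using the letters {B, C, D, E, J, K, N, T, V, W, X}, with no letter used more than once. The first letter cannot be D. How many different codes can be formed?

The first letter has 11−1 = 10 choices (anything except D).
The remaining 3 letters are filled from the other 10 symbols without repetition: 10 × 9 × 8 = 720.
Total: 10 × 720 = 7200.

7200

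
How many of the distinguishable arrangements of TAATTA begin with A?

Fix A in the first position and arrange the remaining 5 letters.
Those 5 letters have A appearing twice and T appearing 3 times, giving (5)!/(3!·2!) = 10.

10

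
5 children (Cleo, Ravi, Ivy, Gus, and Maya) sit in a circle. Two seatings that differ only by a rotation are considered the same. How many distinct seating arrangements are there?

24

Fix one person's seat to break rotational symmetry; the remaining 4 people can be arranged in (4)! = 24 ways.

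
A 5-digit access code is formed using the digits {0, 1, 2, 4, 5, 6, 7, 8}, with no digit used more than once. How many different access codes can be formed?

6720

This is a permutation of 5 out of 8: P(8,5) = 8!/3!.
8 × 7 × 6 × 5 × 4 = 6720.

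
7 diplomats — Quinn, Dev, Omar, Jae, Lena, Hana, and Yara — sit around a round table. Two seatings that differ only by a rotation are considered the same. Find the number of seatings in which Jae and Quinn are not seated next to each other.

480

All circular seatings of 7 people number (6)! = 720.
Seatings with Jae beside Quinn: treat them as a block with 2 internal orders, giving 2 × (5)! = 240.
Subtracting, 720 − 240 = 480.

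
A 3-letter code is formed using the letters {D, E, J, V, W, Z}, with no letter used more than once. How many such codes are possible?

With no repetition, fill the 3 letters in order: 6 choices, then 5, down to 4.
6 × 5 × 4 = 120.

120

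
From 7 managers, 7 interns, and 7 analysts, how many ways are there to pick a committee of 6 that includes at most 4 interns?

53963

Split by how many interns are chosen (0 through 4).
Sum: C(7,0)·C(14,6) + C(7,1)·C(14,5) + C(7,2)·C(14,4) + C(7,3)·C(14,3) + C(7,4)·C(14,2) = 3003 + 14014 + 21021 + 12740 + 3185 = 53963.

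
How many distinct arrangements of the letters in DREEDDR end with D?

90

Fix D in the last position and arrange the remaining 6 letters.
Those 6 letters have D appearing twice, E appearing twice, and R appearing twice, giving (6)!/(2!·2!·2!) = 90.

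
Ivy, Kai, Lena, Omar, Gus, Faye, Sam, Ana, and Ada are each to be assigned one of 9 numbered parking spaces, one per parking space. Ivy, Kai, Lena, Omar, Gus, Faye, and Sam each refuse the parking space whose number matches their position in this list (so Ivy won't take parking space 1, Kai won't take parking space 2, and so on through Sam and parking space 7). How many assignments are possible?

Let Aᵢ (for 1 ≤ i ≤ 7) be the placements that put person i in their forbidden parking space. Any j of these fix j positions, leaving (9−j)! ways to fill the rest, and there are C(7,j) ways to pick which j.
By inclusion–exclusion, the number of valid placements is Σ_{j=0}^{7} (−1)^j C(7,j)·(9−j)!.
Computing: 362880 − 282240 + 105840 − 25200 + 4200 − 504 + 42 − 2 = 165016.

165016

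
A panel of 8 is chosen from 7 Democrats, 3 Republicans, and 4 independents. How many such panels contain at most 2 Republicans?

2541

Split by how many Republicans are chosen (0 through 2).
Sum: C(3,0)·C(11,8) + C(3,1)·C(11,7) + C(3,2)·C(11,6) = 165 + 990 + 1386 = 2541.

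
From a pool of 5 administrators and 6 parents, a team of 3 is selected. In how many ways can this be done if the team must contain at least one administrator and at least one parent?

135

With no constraint there are C(11,3) = 165 possible selections.
Subtract selections that omit an entire group: no administrators → C(6,3) = 20; no parents → C(5,3) = 10.
Both groups omitted at once is impossible, so 165 − 30 = 135.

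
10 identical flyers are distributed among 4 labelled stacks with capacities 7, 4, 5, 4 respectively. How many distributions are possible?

130

By stars and bars, unrestricted non-negative solutions to x_1+…+x_4 = 10 number C(10+3,3) = 286.
Subtract solutions that violate a single cap (substitute x_i' = x_i − (cap_i+1)): x_1 ≥ 8 gives C(5,3) = 10; x_2 ≥ 5 gives C(8,3) = 56; x_3 ≥ 6 gives C(7,3) = 35; x_4 ≥ 5 gives C(8,3) = 56. Together 157.
Add back pairs where two caps are both exceeded: 0 + 0 + 0 + 0 + 1 + 0 = 1.
By inclusion–exclusion the count is 286 − 157 + 1 = 130.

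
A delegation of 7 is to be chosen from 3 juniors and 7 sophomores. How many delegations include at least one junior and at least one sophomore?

119

Total 7-person selections from all 10: C(10,7) = 120.
Subtract selections that omit an entire group: no juniors → C(7,7) = 1; no sophomores → C(3,7) = 0.
Both groups omitted at once is impossible, so 120 − 1 = 119.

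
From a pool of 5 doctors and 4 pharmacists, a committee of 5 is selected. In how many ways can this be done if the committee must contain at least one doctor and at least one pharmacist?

125

Total 5-person selections from all 9: C(9,5) = 126.
Subtract selections that omit an entire group: no doctors → C(4,5) = 0; no pharmacists → C(5,5) = 1.
Both groups omitted at once is impossible, so 126 − 1 = 125.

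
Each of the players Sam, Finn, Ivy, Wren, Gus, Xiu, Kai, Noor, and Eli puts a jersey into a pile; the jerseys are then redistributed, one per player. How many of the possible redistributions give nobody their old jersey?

Count assignments avoiding every fixed point. For any j of the 9 players fixed to their old jersey, the other 9−j can be arranged in (9−j)! ways.
By inclusion–exclusion this is Σ_{j=0}^{9} (−1)^j C(9,j)·(9−j)!.
Computing: 362880 − 362880 + 181440 − 60480 + 15120 − 3024 + 504 − 72 + 9 − 1 = 133496.

133496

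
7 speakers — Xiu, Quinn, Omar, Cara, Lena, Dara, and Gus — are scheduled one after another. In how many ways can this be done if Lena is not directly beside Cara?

3600

There are 7! = 5040 arrangements in all. If Lena and Cara are adjacent, merging them into one block gives 2·(6)! = 1440 arrangements.
Complementary counting: 5040 − 1440 = 3600.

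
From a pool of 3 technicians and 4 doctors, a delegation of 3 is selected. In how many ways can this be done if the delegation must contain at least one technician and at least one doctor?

30

With no constraint there are C(7,3) = 35 possible selections.
Subtract selections that omit an entire group: no technicians → C(4,3) = 4; no doctors → C(3,3) = 1.
Both groups omitted at once is impossible, so 35 − 5 = 30.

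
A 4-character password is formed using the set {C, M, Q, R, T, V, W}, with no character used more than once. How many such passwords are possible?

840

With no repetition, fill the 4 characters in order: 7 choices, then 6, down to 4.
7 × 6 × 5 × 4 = 840.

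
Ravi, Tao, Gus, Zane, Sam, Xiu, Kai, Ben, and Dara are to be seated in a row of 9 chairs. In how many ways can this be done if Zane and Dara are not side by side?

Of the 9! = 362880 arrangements, those with Zane and Dara adjacent number 2 × 8! = 80640 (treat the pair as a block with 2 internal orders).
Complementary counting: 362880 − 80640 = 282240.

282240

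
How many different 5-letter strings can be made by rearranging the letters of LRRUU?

The 5 letters of LRRUU have repeats: R appearing twice and U appearing twice.
Dividing 5! = 120 by 2!·2! = 4 for the repeated letters gives 30.

30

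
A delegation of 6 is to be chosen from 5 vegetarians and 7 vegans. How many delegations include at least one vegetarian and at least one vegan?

917

Unrestricted: C(12,6) = 924 ways to pick any 6 of the 12.
Selections missing a whole group: no vegetarians → C(7,6) = 7; no vegans → C(5,6) = 0.
Both groups omitted at once is impossible, so 924 − 7 = 917.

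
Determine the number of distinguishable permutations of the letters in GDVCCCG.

The 7 letters of GDVCCCG have repeats: C appearing 3 times and G appearing twice.
The number of distinct arrangements is 7!/(3!·2!) = 5040/12 = 420.

420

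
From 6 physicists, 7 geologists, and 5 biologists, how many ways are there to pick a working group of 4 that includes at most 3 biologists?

Split by how many biologists are chosen (0 through 3).
Sum: C(5,0)·C(13,4) + C(5,1)·C(13,3) + C(5,2)·C(13,2) + C(5,3)·C(13,1) = 715 + 1430 + 780 + 130 = 3055.

3055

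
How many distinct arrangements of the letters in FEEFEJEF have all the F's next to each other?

30

Treat the 3 copies of F as a single block. The multiset to arrange is then {FFF, E, E, E, E, J}, 6 items in all.
That gives (6)!/(4!) = 30 arrangements.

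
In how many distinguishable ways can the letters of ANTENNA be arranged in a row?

Letter multiplicities in ANTENNA: A×2, E×1, N×3, T×1.
The number of distinct arrangements is 7!/(3!·2!) = 5040/12 = 420.

420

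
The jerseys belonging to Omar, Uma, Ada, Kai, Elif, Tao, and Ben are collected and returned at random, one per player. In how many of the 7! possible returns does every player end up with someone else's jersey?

1854

Count assignments avoiding every fixed point. For any j of the 7 players fixed to their old jersey, the other 7−j can be arranged in (7−j)! ways.
By inclusion–exclusion this is Σ_{j=0}^{7} (−1)^j C(7,j)·(7−j)!.
Computing: 5040 − 5040 + 2520 − 840 + 210 − 42 + 7 − 1 = 1854.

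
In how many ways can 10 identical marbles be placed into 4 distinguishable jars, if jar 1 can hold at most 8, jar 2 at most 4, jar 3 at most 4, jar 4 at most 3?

Without the upper bounds there are C(13,3) = 286 ways to split 10 among 4 jars.
Subtract solutions that violate a single cap (substitute x_i' = x_i − (cap_i+1)): x_1 ≥ 9 gives C(4,3) = 4; x_2 ≥ 5 gives C(8,3) = 56; x_3 ≥ 5 gives C(8,3) = 56; x_4 ≥ 4 gives C(9,3) = 84. Together 200.
Add back pairs where two caps are both exceeded: 0 + 0 + 0 + 1 + 4 + 4 = 9.
By inclusion–exclusion the count is 286 − 200 + 9 = 95.

95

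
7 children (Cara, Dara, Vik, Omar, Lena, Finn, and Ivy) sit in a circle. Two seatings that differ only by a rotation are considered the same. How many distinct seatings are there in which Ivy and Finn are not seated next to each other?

Without the restriction there are (6)! = 720 seatings.
Those with Ivy next to Finn: fuse the pair into one unit and seat 6 units around a circle — 2·(5)! = 240.
Subtracting, 720 − 240 = 480.

480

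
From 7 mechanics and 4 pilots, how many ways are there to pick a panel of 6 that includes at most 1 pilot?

91

Split by how many pilots are chosen (0 through 1).
Sum: C(4,0)·C(7,6) + C(4,1)·C(7,5) = 7 + 84 = 91.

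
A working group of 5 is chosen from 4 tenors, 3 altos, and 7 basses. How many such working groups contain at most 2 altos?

1947

Split by how many altos are chosen (0 through 2).
Sum: C(3,0)·C(11,5) + C(3,1)·C(11,4) + C(3,2)·C(11,3) = 462 + 990 + 495 = 1947.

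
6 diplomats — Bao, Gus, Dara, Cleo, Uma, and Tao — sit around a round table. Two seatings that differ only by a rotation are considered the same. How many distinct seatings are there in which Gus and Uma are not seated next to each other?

72

Without the restriction there are (5)! = 120 seatings.
Those with Gus next to Uma: fuse the pair into one unit and seat 5 units around a circle — 2·(4)! = 48.
Subtracting, 120 − 48 = 72.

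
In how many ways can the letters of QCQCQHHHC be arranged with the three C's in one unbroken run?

Treat the 3 copies of C as a single block. The multiset to arrange is then {CCC, H, H, H, Q, Q, Q}, 7 items in all.
That gives (7)!/(3!·3!) = 140 arrangements.

140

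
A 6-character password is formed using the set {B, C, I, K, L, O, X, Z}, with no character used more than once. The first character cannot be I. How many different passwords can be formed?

17640

The first character has 8−1 = 7 choices (anything except I).
The remaining 5 characters are filled from the other 7 symbols without repetition: 7 × 6 × 5 × 4 × 3 = 2520.
Total: 7 × 2520 = 17640.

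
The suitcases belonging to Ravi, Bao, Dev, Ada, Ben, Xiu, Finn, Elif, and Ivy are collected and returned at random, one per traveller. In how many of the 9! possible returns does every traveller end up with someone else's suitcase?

Let Aᵢ be the assignments in which traveller i gets their own suitcase. We want the size of the complement of A₁∪…∪A_9.
By inclusion–exclusion this is Σ_{j=0}^{9} (−1)^j C(9,j)·(9−j)!.
Computing: 362880 − 362880 + 181440 − 60480 + 15120 − 3024 + 504 − 72 + 9 − 1 = 133496.

133496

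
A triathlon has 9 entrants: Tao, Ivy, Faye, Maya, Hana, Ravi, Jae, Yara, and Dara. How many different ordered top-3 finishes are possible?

This is an ordered selection of 3 from 9: P(9,3).
That gives 9 × 8 × 7 = 504.

504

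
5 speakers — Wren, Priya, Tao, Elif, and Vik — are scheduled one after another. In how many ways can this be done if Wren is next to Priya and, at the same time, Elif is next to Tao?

24

Treat {Wren,Priya} as one block (2 orders) and {Elif,Tao} as another (2 orders).
That leaves 3 units to arrange: 2 × 2 × 3! = 4 × 6 = 24.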